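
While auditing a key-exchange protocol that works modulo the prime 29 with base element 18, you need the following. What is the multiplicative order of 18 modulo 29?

28

By Lagrange's theorem, ord_29(18) divides φ(29) = 29 − 1 = 28 = 2^2 · 7.
Divisors of 28: 1, 2, 4, 7, 14, 28.
Evaluate successive powers at the divisors of 28:
18^1 ≡ 18 (mod 29)
18^2 ≡ 5 (mod 29)
18^4 ≡ 25 (mod 29)
18^7 ≡ 17 (mod 29)
18^14 ≡ 28 (mod 29)
18^28 ≡ 1 (mod 29) ✓
Therefore the multiplicative order of 18 modulo 29 is 28.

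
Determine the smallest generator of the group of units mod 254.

3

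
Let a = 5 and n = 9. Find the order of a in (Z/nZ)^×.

6

The order of 5 must divide φ(9) = φ(3^2) = 3·(3−1) = 6 = 2 · 3.
Divisors of 6: 1, 2, 3, 6.
Test each divisor d:
5^1 ≡ 5
5^2 ≡ 7
5^3 ≡ 8
5^6 ≡ 1
So ord_9(5) = 6.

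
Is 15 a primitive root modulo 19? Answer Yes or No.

Yes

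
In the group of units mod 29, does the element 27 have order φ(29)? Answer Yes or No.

Yes

φ(29) = 29 − 1 = 28 = 2^2 · 7.
Test 27^(28/q) mod 29 for each prime factor q of 28:
27^14 ≡ 28 (mod 29)  [q = 2: ≢ 1 ✓]
27^4 ≡ 16 (mod 29)  [q = 7: ≢ 1 ✓]
Every test exponent gives a nontrivial residue, hence 27 generates the full group.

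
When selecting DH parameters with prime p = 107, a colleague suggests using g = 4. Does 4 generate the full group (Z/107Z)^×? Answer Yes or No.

φ(107) = 107 − 1 = 106 = 2 · 53.
It suffices to check that the order of 4 is not a proper divisor of 106: compute 4^(106/q) for q ∈ {2, 53}.
4^53 ≡ 1 (mod 107)  [q = 2: ≡ 1 ✗]
4^2 ≡ 16 (mod 107)  [q = 53: ≢ 1 ✓]
Since 4^53 ≡ 1, the order of 4 divides 53 < 106, so 4 is not a primitive root.

No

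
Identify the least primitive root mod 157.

φ(157) = 157 − 1 = 156 = 2^2 · 3 · 13.
g is a primitive root iff g^(156/q) ≢ 1 (mod 157) for each prime q ∈ {2, 3, 13}.
g = 2: 2^78 ≡ 156; 2^52 ≡ 1 — hits 1, so not a primitive root.
g = 3: 3^78 ≡ 1 — hits 1, so not a primitive root.
g = 4: 4^78 ≡ 1 — hits 1, so not a primitive root.
g = 5: 5^78 ≡ 156; 5^52 ≡ 12; 5^12 ≡ 130 — none is 1, so 5 is a primitive root.
The smallest primitive root modulo 157 is 5.

5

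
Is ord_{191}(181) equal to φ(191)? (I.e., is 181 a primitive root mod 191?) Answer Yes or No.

Yes

φ(191) = 191 − 1 = 190 = 2 · 5 · 19.
Test 181^(190/q) mod 191 for each prime factor q of 190:
181^95 ≡ 190 (mod 191)  [q = 2: ≢ 1 ✓]
181^38 ≡ 49 (mod 191)  [q = 5: ≢ 1 ✓]
181^10 ≡ 180 (mod 191)  [q = 19: ≢ 1 ✓]
None equal 1, so ord_191(181) = 190: 181 is a primitive root.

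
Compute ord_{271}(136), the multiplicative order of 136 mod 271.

135

Since 136 ∈ (Z/271Z)^×, its order divides φ(271) = 271 − 1 = 270 = 2 · 3^3 · 5.
Divisors of 270: 1, 2, 3, 5, 6, 9, 10, 15, 18, 27, 30, 45, 54, 90, 135, 270.
Compute 136^d (mod 271) for the divisors d until we hit 1:
136^1 ≡ 136
136^2 ≡ 68
136^3 ≡ 34
136^5 ≡ 144
136^6 ≡ 72
136^9 ≡ 9
136^10 ≡ 140
136^15 ≡ 106
136^18 ≡ 81
136^27 ≡ 187
136^30 ≡ 125
136^45 ≡ 242
136^54 ≡ 10
136^90 ≡ 28
136^135 ≡ 1
Therefore the multiplicative order of 136 modulo 271 is 135.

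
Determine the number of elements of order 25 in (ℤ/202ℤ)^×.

20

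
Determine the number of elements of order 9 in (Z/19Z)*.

6

φ(19) = 19 − 1 = 18 = 2 · 3^2.
(Z/19Z)^× is cyclic (|G| = 18); a cyclic group of order m has exactly φ(d) elements of each order d | m, and none otherwise.
9 = 3^2 divides 18, and φ(9) = 6.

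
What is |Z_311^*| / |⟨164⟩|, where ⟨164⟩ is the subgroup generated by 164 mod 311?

1

By Lagrange's theorem, ord_311(164) divides φ(311) = 311 − 1 = 310 = 2 · 5 · 31.
Divisors of 310: 1, 2, 5, 10, 31, 62, 155, 310.
Check 164^d mod 311 for each divisor in increasing order:
164^1 ≡ 164 (mod 311)
164^2 ≡ 150 (mod 311)
164^5 ≡ 296 (mod 311)
164^10 ≡ 225 (mod 311)
164^31 ≡ 259 (mod 311)
164^62 ≡ 216 (mod 311)
164^155 ≡ 310 (mod 311)
164^310 ≡ 1 (mod 311) ✓
So ord_311(164) = 310, hence |⟨164⟩| = 310.
Index = |(Z/311Z)^×| / |⟨164⟩| = 310 / 310 = 1.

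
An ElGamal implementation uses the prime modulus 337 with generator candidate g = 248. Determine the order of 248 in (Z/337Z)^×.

The order of 248 must divide φ(337) = 337 − 1 = 336 = 2^4 · 3 · 7.
Divisors of 336: 1, 2, 3, 4, 6, 7, 8, 12, 14, 16, 21, 24, 28, 42, 48, 56, 84, 112, 168, 336.
Compute 248^d (mod 337) for the divisors d until we hit 1:
248^1 ≡ 248 (mod 337)
248^2 ≡ 170 (mod 337)
248^3 ≡ 35 (mod 337)
248^4 ≡ 255 (mod 337)
248^6 ≡ 214 (mod 337)
248^7 ≡ 163 (mod 337)
248^8 ≡ 321 (mod 337)
248^12 ≡ 301 (mod 337)
248^14 ≡ 283 (mod 337)
248^16 ≡ 256 (mod 337)
248^21 ≡ 297 (mod 337)
248^24 ≡ 285 (mod 337)
248^28 ≡ 220 (mod 337)
248^42 ≡ 252 (mod 337)
248^48 ≡ 8 (mod 337)
248^56 ≡ 209 (mod 337)
248^84 ≡ 148 (mod 337)
248^112 ≡ 208 (mod 337)
248^168 ≡ 336 (mod 337)
248^336 ≡ 1 (mod 337) ✓
The smallest such exponent is 336, so the order of 248 is 336.

336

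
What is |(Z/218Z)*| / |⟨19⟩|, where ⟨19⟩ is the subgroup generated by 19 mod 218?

3

Since 19 ∈ (Z/218Z)^×, its order divides φ(218) = φ(2)·φ(109) = 1·108 = 108 = 2^2 · 3^3.
Divisors of 108: 1, 2, 3, 4, 6, 9, 12, 18, 27, 36, 54, 108.
Test each divisor d:
19^1 ≡ 19
19^2 ≡ 143
19^3 ≡ 101
19^4 ≡ 175
19^6 ≡ 173
19^9 ≡ 33
19^12 ≡ 63
19^18 ≡ 217
19^27 ≡ 185
19^36 ≡ 1
Thus |⟨19⟩| = ord(19) = 36.
[(Z/218Z)^× : ⟨19⟩] = 108/36 = 3.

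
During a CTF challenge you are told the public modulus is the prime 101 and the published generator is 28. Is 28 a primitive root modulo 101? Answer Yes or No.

φ(101) = 101 − 1 = 100 = 2^2 · 5^2.
An element g generates (Z/101Z)^× iff g^(100/q) ≢ 1 (mod 101) for each prime q ∈ {2, 5}.
28^50 ≡ 100 (mod 101)  [q = 2: ≢ 1 ✓]
28^20 ≡ 95 (mod 101)  [q = 5: ≢ 1 ✓]
All checks pass, so 28 has order 100 and is a primitive root modulo 101.

Yes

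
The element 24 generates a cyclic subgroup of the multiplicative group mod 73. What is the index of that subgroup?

ord(24) | φ(73) = 73 − 1 = 72 = 2^3 · 3^2.
Divisors of 72: 1, 2, 3, 4, 6, 8, 9, 12, 18, 24, 36, 72.
Check 24^d mod 73 for each divisor in increasing order:
24^1 ≡ 24
24^2 ≡ 65
24^3 ≡ 27
24^4 ≡ 64
24^6 ≡ 72
24^8 ≡ 8
24^9 ≡ 46
24^12 ≡ 1
So ord_73(24) = 12, hence |⟨24⟩| = 12.
The index is φ(73) / ord(24) = 72 / 12 = 6.

6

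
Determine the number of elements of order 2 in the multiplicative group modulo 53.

1

φ(53) = 53 − 1 = 52 = 2^2 · 13.
In a cyclic group of order 52, there are φ(d) elements of order d for each divisor d of 52, and zero for non-divisors.
2 | 52, and φ(2) = 2 − 1 = 1.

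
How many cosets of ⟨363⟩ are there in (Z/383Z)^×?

The order of 363 must divide φ(383) = 383 − 1 = 382 = 2 · 191.
Divisors of 382: 1, 2, 191, 382.
Check 363^d mod 383 for each divisor in increasing order:
363^1 ≡ 363
363^2 ≡ 17
363^191 ≡ 1
The order of 363 is 191, so the subgroup it generates has 191 elements.
Index = |(Z/383Z)^×| / |⟨363⟩| = 382 / 191 = 2.

2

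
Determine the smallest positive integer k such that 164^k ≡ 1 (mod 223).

37

ord(164) | φ(223) = 223 − 1 = 222 = 2 · 3 · 37.
Divisors of 222: 1, 2, 3, 6, 37, 74, 111, 222.
Compute 164^d (mod 223) for the divisors d until we hit 1:
164^1 ≡ 164
164^2 ≡ 136
164^3 ≡ 4
164^6 ≡ 16
164^37 ≡ 1
Hence ord(164) = 37.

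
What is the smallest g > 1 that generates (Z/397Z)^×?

5

φ(397) = 397 − 1 = 396 = 2^2 · 3^2 · 11.
g is a primitive root iff g^(396/q) ≢ 1 (mod 397) for each prime q ∈ {2, 3, 11}.
g = 2: 2^198 ≡ 396; 2^132 ≡ 1 — hits 1, so not a primitive root.
g = 3: 3^198 ≡ 1 — hits 1, so not a primitive root.
g = 4: 4^198 ≡ 1 — hits 1, so not a primitive root.
g = 5: 5^198 ≡ 396; 5^132 ≡ 362; 5^36 ≡ 290 — none is 1, so 5 is a primitive root.
So 5 is the smallest generator of (Z/397Z)^×.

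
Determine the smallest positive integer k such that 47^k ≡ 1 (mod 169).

52

ord(47) | φ(169) = φ(13^2) = 13·(13−1) = 156 = 2^2 · 3 · 13.
Divisors of 156: 1, 2, 3, 4, 6, 12, 13, 26, 39, 52, 78, 156.
Compute 47^d (mod 169) for the divisors d until we hit 1:
47^1 ≡ 47
47^2 ≡ 12
47^3 ≡ 57
47^4 ≡ 144
47^6 ≡ 38
47^12 ≡ 92
47^13 ≡ 99
47^26 ≡ 168
47^39 ≡ 70
47^52 ≡ 1
So ord_169(47) = 52.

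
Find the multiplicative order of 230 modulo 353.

352

The order of 230 must divide φ(353) = 353 − 1 = 352 = 2^5 · 11.
Divisors of 352: 1, 2, 4, 8, 11, 16, 22, 32, 44, 88, 176, 352.
Compute 230^d (mod 353) for the divisors d until we hit 1:
230^1 ≡ 230
230^2 ≡ 303
230^4 ≡ 29
230^8 ≡ 135
230^11 ≡ 347
230^16 ≡ 222
230^22 ≡ 36
230^32 ≡ 217
230^44 ≡ 237
230^88 ≡ 42
230^176 ≡ 352
230^352 ≡ 1
So ord_353(230) = 352.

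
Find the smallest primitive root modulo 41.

6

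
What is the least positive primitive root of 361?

2

φ(361) = φ(19^2) = 19·(19−1) = 342 = 2 · 3^2 · 19.
g is a primitive root iff g^(342/q) ≢ 1 (mod 361) for each prime q ∈ {2, 3, 19}.
g = 2: 2^171 ≡ 360; 2^114 ≡ 292; 2^18 ≡ 58 — none is 1, so 2 is a primitive root.
So 2 is the smallest generator of (Z/361Z)^×.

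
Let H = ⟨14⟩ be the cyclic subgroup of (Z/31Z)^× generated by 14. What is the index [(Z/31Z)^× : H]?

Since 14 ∈ (Z/31Z)^×, its order divides φ(31) = 31 − 1 = 30 = 2 · 3 · 5.
Divisors of 30: 1, 2, 3, 5, 6, 10, 15, 30.
Check 14^d mod 31 for each divisor in increasing order:
14^1 ≡ 14
14^2 ≡ 10
14^3 ≡ 16
14^5 ≡ 5
14^6 ≡ 8
14^10 ≡ 25
14^15 ≡ 1
The order of 14 is 15, so the subgroup it generates has 15 elements.
The index is φ(31) / ord(14) = 30 / 15 = 2.

2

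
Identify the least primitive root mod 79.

3

φ(79) = 79 − 1 = 78 = 2 · 3 · 13.
g is a primitive root iff g^(78/q) ≢ 1 (mod 79) for each prime q ∈ {2, 3, 13}.
g = 2: 2^39 ≡ 1 — hits 1, so not a primitive root.
g = 3: 3^39 ≡ 78; 3^26 ≡ 23; 3^6 ≡ 18 — none is 1, so 3 is a primitive root.
The smallest primitive root modulo 79 is 3.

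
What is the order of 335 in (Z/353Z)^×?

176

ord(335) | φ(353) = 353 − 1 = 352 = 2^5 · 11.
Divisors of 352: 1, 2, 4, 8, 11, 16, 22, 32, 44, 88, 176, 352.
Evaluate successive powers at the divisors of 352:
335^1 ≡ 335
335^2 ≡ 324
335^4 ≡ 135
335^8 ≡ 222
335^11 ≡ 100
335^16 ≡ 217
335^22 ≡ 116
335^32 ≡ 140
335^44 ≡ 42
335^88 ≡ 352
335^176 ≡ 1
So ord_353(335) = 176.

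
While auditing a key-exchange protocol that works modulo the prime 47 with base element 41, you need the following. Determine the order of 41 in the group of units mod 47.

The order of 41 must divide φ(47) = 47 − 1 = 46 = 2 · 23.
Divisors of 46: 1, 2, 23, 46.
Evaluate successive powers at the divisors of 46:
41^1 ≡ 41 (mod 47)
41^2 ≡ 36 (mod 47)
41^23 ≡ 46 (mod 47)
41^46 ≡ 1 (mod 47) ✓
Hence ord(41) = 46.

46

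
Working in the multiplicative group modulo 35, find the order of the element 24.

By Lagrange's theorem, ord_35(24) divides φ(35) = φ(5·7) = (5−1)·(7−1) = 4·6 = 24 = 2^3 · 3.
Divisors of 24: 1, 2, 3, 4, 6, 8, 12, 24.
Test each divisor d:
24^1 ≡ 24 (mod 35)
24^2 ≡ 16 (mod 35)
24^3 ≡ 34 (mod 35)
24^4 ≡ 11 (mod 35)
24^6 ≡ 1 (mod 35) ✓
So ord_35(24) = 6.

6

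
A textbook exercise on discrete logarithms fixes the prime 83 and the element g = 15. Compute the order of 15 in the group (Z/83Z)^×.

82

ord(15) | φ(83) = 83 − 1 = 82 = 2 · 41.
Divisors of 82: 1, 2, 41, 82.
Check 15^d mod 83 for each divisor in increasing order:
15^1 ≡ 15 (mod 83)
15^2 ≡ 59 (mod 83)
15^41 ≡ 82 (mod 83)
15^82 ≡ 1 (mod 83) ✓
Hence ord(15) = 82.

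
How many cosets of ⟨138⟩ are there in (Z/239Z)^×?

7

ord(138) | φ(239) = 239 − 1 = 238 = 2 · 7 · 17.
Divisors of 238: 1, 2, 7, 14, 17, 34, 119, 238.
Compute 138^d (mod 239) for the divisors d until we hit 1:
138^1 ≡ 138 (mod 239)
138^2 ≡ 163 (mod 239)
138^7 ≡ 164 (mod 239)
138^14 ≡ 128 (mod 239)
138^17 ≡ 238 (mod 239)
138^34 ≡ 1 (mod 239) ✓
The order of 138 is 34, so the subgroup it generates has 34 elements.
Index = |(Z/239Z)^×| / |⟨138⟩| = 238 / 34 = 7.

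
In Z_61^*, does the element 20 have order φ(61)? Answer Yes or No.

No

φ(61) = 61 − 1 = 60 = 2^2 · 3 · 5.
20 is a primitive root mod 61 iff 20^(φ(61)/q) ≢ 1 for every prime q | φ(61), i.e. q ∈ {2, 3, 5}.
20^30 ≡ 1 (mod 61)  [q = 2: ≡ 1 ✗]
20^20 ≡ 1 (mod 61)  [q = 3: ≡ 1 ✗]
20^12 ≡ 34 (mod 61)  [q = 5: ≢ 1 ✓]
The check at q = 2 fails, so 20 generates a proper subgroup.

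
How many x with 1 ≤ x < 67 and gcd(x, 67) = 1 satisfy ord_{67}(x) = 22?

φ(67) = 67 − 1 = 66 = 2 · 3 · 11.
Since (Z/67Z)^× is cyclic of order 66, the number of elements of order d is φ(d) when d | 66 and 0 otherwise.
22 = 2 · 11 divides 66, and φ(22) = 10.

10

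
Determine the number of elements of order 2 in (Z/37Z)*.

φ(37) = 37 − 1 = 36 = 2^2 · 3^2.
In a cyclic group of order 36, there are φ(d) elements of order d for each divisor d of 36, and zero for non-divisors.
2 | 36, and φ(2) = 2 − 1 = 1.

1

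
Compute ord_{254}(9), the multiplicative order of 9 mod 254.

63

Since 9 ∈ (Z/254Z)^×, its order divides φ(254) = φ(2)·φ(127) = 1·126 = 126 = 2 · 3^2 · 7.
Divisors of 126: 1, 2, 3, 6, 7, 9, 14, 18, 21, 42, 63, 126.
Compute 9^d (mod 254) for the divisors d until we hit 1:
9^1 ≡ 9 (mod 254)
9^2 ≡ 81 (mod 254)
9^3 ≡ 221 (mod 254)
9^6 ≡ 73 (mod 254)
9^7 ≡ 149 (mod 254)
9^9 ≡ 131 (mod 254)
9^14 ≡ 103 (mod 254)
9^18 ≡ 143 (mod 254)
9^21 ≡ 107 (mod 254)
9^42 ≡ 19 (mod 254)
9^63 ≡ 1 (mod 254) ✓
Therefore the multiplicative order of 9 modulo 254 is 63.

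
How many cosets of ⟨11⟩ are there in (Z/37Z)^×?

6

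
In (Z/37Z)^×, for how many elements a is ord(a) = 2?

1

φ(37) = 37 − 1 = 36 = 2^2 · 3^2.
Since (Z/37Z)^× is cyclic of order 36, the number of elements of order d is φ(d) when d | 36 and 0 otherwise.
2 | 36, and φ(2) = 2 − 1 = 1.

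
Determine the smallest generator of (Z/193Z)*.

5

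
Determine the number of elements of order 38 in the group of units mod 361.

18

φ(361) = φ(19^2) = 19·(19−1) = 342 = 2 · 3^2 · 19.
In a cyclic group of order 342, there are φ(d) elements of order d for each divisor d of 342, and zero for non-divisors.
38 = 2 · 19 divides 342, and φ(38) = 18.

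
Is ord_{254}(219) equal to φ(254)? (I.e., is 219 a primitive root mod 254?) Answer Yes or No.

Yes

φ(254) = φ(2)·φ(127) = 1·126 = 126 = 2 · 3^2 · 7.
An element g generates (Z/254Z)^× iff g^(126/q) ≢ 1 (mod 254) for each prime q ∈ {2, 3, 7}.
219^63 ≡ 253 (mod 254)  [q = 2: ≢ 1 ✓]
219^42 ≡ 107 (mod 254)  [q = 3: ≢ 1 ✓]
219^18 ≡ 159 (mod 254)  [q = 7: ≢ 1 ✓]
All checks pass, so 219 has order 126 and is a primitive root modulo 254.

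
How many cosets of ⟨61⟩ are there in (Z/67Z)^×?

The order of 61 must divide φ(67) = 67 − 1 = 66 = 2 · 3 · 11.
Divisors of 66: 1, 2, 3, 6, 11, 22, 33, 66.
Test each divisor d:
61^1 ≡ 61
61^2 ≡ 36
61^3 ≡ 52
61^6 ≡ 24
61^11 ≡ 38
61^22 ≡ 37
61^33 ≡ 66
61^66 ≡ 1
Thus |⟨61⟩| = ord(61) = 66.
Index = |(Z/67Z)^×| / |⟨61⟩| = 66 / 66 = 1.

1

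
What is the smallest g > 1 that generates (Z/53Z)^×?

2

φ(53) = 53 − 1 = 52 = 2^2 · 13.
g is a primitive root iff g^(52/q) ≢ 1 (mod 53) for each prime q ∈ {2, 13}.
g = 2: 2^26 ≡ 52; 2^4 ≡ 16 — none is 1, so 2 is a primitive root.
The smallest primitive root modulo 53 is 2.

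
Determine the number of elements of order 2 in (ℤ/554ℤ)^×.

1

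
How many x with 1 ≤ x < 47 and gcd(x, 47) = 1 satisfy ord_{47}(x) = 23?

22

φ(47) = 47 − 1 = 46 = 2 · 23.
(Z/47Z)^× is cyclic (|G| = 46); a cyclic group of order m has exactly φ(d) elements of each order d | m, and none otherwise.
23 | 46, and φ(23) = 23 − 1 = 22.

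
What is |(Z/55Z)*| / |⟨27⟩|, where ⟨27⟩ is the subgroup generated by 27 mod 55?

ord(27) | φ(55) = φ(5·11) = (5−1)·(11−1) = 4·10 = 40 = 2^3 · 5.
Divisors of 40: 1, 2, 4, 5, 8, 10, 20, 40.
Test each divisor d:
27^1 ≡ 27 (mod 55)
27^2 ≡ 14 (mod 55)
27^4 ≡ 31 (mod 55)
27^5 ≡ 12 (mod 55)
27^8 ≡ 26 (mod 55)
27^10 ≡ 34 (mod 55)
27^20 ≡ 1 (mod 55) ✓
Thus |⟨27⟩| = ord(27) = 20.
The index is φ(55) / ord(27) = 40 / 20 = 2.

2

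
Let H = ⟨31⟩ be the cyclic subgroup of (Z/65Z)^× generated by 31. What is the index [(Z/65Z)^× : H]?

12

ord(31) | φ(65) = φ(5·13) = (5−1)·(13−1) = 4·12 = 48 = 2^4 · 3.
Divisors of 48: 1, 2, 3, 4, 6, 8, 12, 16, 24, 48.
Test each divisor d:
31^1 ≡ 31
31^2 ≡ 51
31^3 ≡ 21
31^4 ≡ 1
Thus |⟨31⟩| = ord(31) = 4.
[(Z/65Z)^× : ⟨31⟩] = 48/4 = 12.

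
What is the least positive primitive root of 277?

φ(277) = 277 − 1 = 276 = 2^2 · 3 · 23.
Test candidates g = 2, 3, … against the prime factors q ∈ {2, 3, 23} of φ(277): g is a generator iff g^(276/q) ≢ 1 for every such q.
g = 2: 2^138 ≡ 276; 2^92 ≡ 1 — hits 1, so not a primitive root.
g = 3: 3^138 ≡ 1 — hits 1, so not a primitive root.
g = 4: 4^138 ≡ 1 — hits 1, so not a primitive root.
g = 5: 5^138 ≡ 276; 5^92 ≡ 116; 5^12 ≡ 27 — none is 1, so 5 is a primitive root.
So 5 is the smallest generator of (Z/277Z)^×.

5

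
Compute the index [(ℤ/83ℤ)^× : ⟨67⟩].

1

The order of 67 must divide φ(83) = 83 − 1 = 82 = 2 · 41.
Divisors of 82: 1, 2, 41, 82.
Test each divisor d:
67^1 ≡ 67 (mod 83)
67^2 ≡ 7 (mod 83)
67^41 ≡ 82 (mod 83)
67^82 ≡ 1 (mod 83) ✓
Thus |⟨67⟩| = ord(67) = 82.
[(Z/83Z)^× : ⟨67⟩] = 82/82 = 1.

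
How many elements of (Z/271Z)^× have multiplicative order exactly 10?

4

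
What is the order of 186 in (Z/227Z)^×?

Since 186 ∈ (Z/227Z)^×, its order divides φ(227) = 227 − 1 = 226 = 2 · 113.
Divisors of 226: 1, 2, 113, 226.
Test each divisor d:
186^1 ≡ 186
186^2 ≡ 92
186^113 ≡ 1
The smallest such exponent is 113, so the order of 186 is 113.

113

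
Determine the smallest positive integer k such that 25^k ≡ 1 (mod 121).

55

The order of 25 must divide φ(121) = φ(11^2) = 11·(11−1) = 110 = 2 · 5 · 11.
Divisors of 110: 1, 2, 5, 10, 11, 22, 55, 110.
Evaluate successive powers at the divisors of 110:
25^1 ≡ 25 (mod 121)
25^2 ≡ 20 (mod 121)
25^5 ≡ 78 (mod 121)
25^10 ≡ 34 (mod 121)
25^11 ≡ 3 (mod 121)
25^22 ≡ 9 (mod 121)
25^55 ≡ 1 (mod 121) ✓
Therefore the multiplicative order of 25 modulo 121 is 55.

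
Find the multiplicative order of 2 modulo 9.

The order of 2 must divide φ(9) = φ(3^2) = 3·(3−1) = 6 = 2 · 3.
Divisors of 6: 1, 2, 3, 6.
Check 2^d mod 9 for each divisor in increasing order:
2^1 ≡ 2 (mod 9)
2^2 ≡ 4 (mod 9)
2^3 ≡ 8 (mod 9)
2^6 ≡ 1 (mod 9) ✓
Therefore the multiplicative order of 2 modulo 9 is 6.

6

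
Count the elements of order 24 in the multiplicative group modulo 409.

8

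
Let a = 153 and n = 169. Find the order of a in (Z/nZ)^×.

By Lagrange's theorem, ord_169(153) divides φ(169) = φ(13^2) = 13·(13−1) = 156 = 2^2 · 3 · 13.
Divisors of 156: 1, 2, 3, 4, 6, 12, 13, 26, 39, 52, 78, 156.
Test each divisor d:
153^1 ≡ 153
153^2 ≡ 87
153^3 ≡ 129
153^4 ≡ 133
153^6 ≡ 79
153^12 ≡ 157
153^13 ≡ 23
153^26 ≡ 22
153^39 ≡ 168
153^52 ≡ 146
153^78 ≡ 1
The smallest such exponent is 78, so the order of 153 is 78.

78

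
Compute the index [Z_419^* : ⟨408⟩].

Since 408 ∈ (Z/419Z)^×, its order divides φ(419) = 419 − 1 = 418 = 2 · 11 · 19.
Divisors of 418: 1, 2, 11, 19, 22, 38, 209, 418.
Compute 408^d (mod 419) for the divisors d until we hit 1:
408^1 ≡ 408 (mod 419)
408^2 ≡ 121 (mod 419)
408^11 ≡ 114 (mod 419)
408^19 ≡ 300 (mod 419)
408^22 ≡ 7 (mod 419)
408^38 ≡ 334 (mod 419)
408^209 ≡ 1 (mod 419) ✓
The order of 408 is 209, so the subgroup it generates has 209 elements.
The index is φ(419) / ord(408) = 418 / 209 = 2.

2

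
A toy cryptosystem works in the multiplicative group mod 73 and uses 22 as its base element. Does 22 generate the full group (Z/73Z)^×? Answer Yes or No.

φ(73) = 73 − 1 = 72 = 2^3 · 3^2.
22 is a primitive root mod 73 iff 22^(φ(73)/q) ≢ 1 for every prime q | φ(73), i.e. q ∈ {2, 3}.
22^36 ≡ 72 (mod 73)  [q = 2: ≢ 1 ✓]
22^24 ≡ 1 (mod 73)  [q = 3: ≡ 1 ✗]
The check at q = 3 fails, so 22 generates a proper subgroup.

No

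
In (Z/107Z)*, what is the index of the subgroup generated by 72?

ord(72) | φ(107) = 107 − 1 = 106 = 2 · 53.
Divisors of 106: 1, 2, 53, 106.
Test each divisor d:
72^1 ≡ 72 (mod 107)
72^2 ≡ 48 (mod 107)
72^53 ≡ 106 (mod 107)
72^106 ≡ 1 (mod 107) ✓
Thus |⟨72⟩| = ord(72) = 106.
Index = |(Z/107Z)^×| / |⟨72⟩| = 106 / 106 = 1.

1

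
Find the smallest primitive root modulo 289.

3

φ(289) = φ(17^2) = 17·(17−1) = 272 = 2^4 · 17.
g is a primitive root iff g^(272/q) ≢ 1 (mod 289) for each prime q ∈ {2, 17}.
g = 2: 2^136 ≡ 1 — hits 1, so not a primitive root.
g = 3: 3^136 ≡ 288; 3^16 ≡ 171 — none is 1, so 3 is a primitive root.
The smallest primitive root modulo 289 is 3.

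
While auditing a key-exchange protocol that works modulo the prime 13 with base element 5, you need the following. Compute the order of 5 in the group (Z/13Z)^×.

4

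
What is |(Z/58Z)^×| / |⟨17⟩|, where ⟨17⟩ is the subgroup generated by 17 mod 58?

The order of 17 must divide φ(58) = φ(2)·φ(29) = 1·28 = 28 = 2^2 · 7.
Divisors of 28: 1, 2, 4, 7, 14, 28.
Check 17^d mod 58 for each divisor in increasing order:
17^1 ≡ 17
17^2 ≡ 57
17^4 ≡ 1
The order of 17 is 4, so the subgroup it generates has 4 elements.
Index = |(Z/58Z)^×| / |⟨17⟩| = 28 / 4 = 7.

7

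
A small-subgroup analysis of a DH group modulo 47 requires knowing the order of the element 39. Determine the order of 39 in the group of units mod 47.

46

The order of 39 must divide φ(47) = 47 − 1 = 46 = 2 · 23.
Divisors of 46: 1, 2, 23, 46.
Test each divisor d:
39^1 ≡ 39 (mod 47)
39^2 ≡ 17 (mod 47)
39^23 ≡ 46 (mod 47)
39^46 ≡ 1 (mod 47) ✓
Therefore the multiplicative order of 39 modulo 47 is 46.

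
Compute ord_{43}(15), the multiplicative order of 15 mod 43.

21

ord(15) | φ(43) = 43 − 1 = 42 = 2 · 3 · 7.
Divisors of 42: 1, 2, 3, 6, 7, 14, 21, 42.
Test each divisor d:
15^1 ≡ 15
15^2 ≡ 10
15^3 ≡ 21
15^6 ≡ 11
15^7 ≡ 36
15^14 ≡ 6
15^21 ≡ 1
The smallest such exponent is 21, so the order of 15 is 21.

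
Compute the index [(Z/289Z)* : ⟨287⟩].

2

Since 287 ∈ (Z/289Z)^×, its order divides φ(289) = φ(17^2) = 17·(17−1) = 272 = 2^4 · 17.
Divisors of 272: 1, 2, 4, 8, 16, 17, 34, 68, 136, 272.
Compute 287^d (mod 289) for the divisors d until we hit 1:
287^1 ≡ 287 (mod 289)
287^2 ≡ 4 (mod 289)
287^4 ≡ 16 (mod 289)
287^8 ≡ 256 (mod 289)
287^16 ≡ 222 (mod 289)
287^17 ≡ 134 (mod 289)
287^34 ≡ 38 (mod 289)
287^68 ≡ 288 (mod 289)
287^136 ≡ 1 (mod 289) ✓
The order of 287 is 136, so the subgroup it generates has 136 elements.
The index is φ(289) / ord(287) = 272 / 136 = 2.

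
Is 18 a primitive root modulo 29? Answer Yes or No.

φ(29) = 29 − 1 = 28 = 2^2 · 7.
18 is a primitive root mod 29 iff 18^(φ(29)/q) ≢ 1 for every prime q | φ(29), i.e. q ∈ {2, 7}.
18^14 ≡ 28 (mod 29)  [q = 2: ≢ 1 ✓]
18^4 ≡ 25 (mod 29)  [q = 7: ≢ 1 ✓]
None equal 1, so ord_29(18) = 28: 18 is a primitive root.

Yes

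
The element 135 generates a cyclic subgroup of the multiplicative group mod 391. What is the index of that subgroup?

16

By Lagrange's theorem, ord_391(135) divides φ(391) = φ(17·23) = (17−1)·(23−1) = 16·22 = 352 = 2^5 · 11.
Divisors of 352: 1, 2, 4, 8, 11, 16, 22, 32, 44, 88, 176, 352.
Evaluate successive powers at the divisors of 352:
135^1 ≡ 135 (mod 391)
135^2 ≡ 239 (mod 391)
135^4 ≡ 35 (mod 391)
135^8 ≡ 52 (mod 391)
135^11 ≡ 390 (mod 391)
135^16 ≡ 358 (mod 391)
135^22 ≡ 1 (mod 391) ✓
The order of 135 is 22, so the subgroup it generates has 22 elements.
[(Z/391Z)^× : ⟨135⟩] = 352/22 = 16.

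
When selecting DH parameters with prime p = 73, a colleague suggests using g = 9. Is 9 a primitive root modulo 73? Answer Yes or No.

φ(73) = 73 − 1 = 72 = 2^3 · 3^2.
9 is a primitive root mod 73 iff 9^(φ(73)/q) ≢ 1 for every prime q | φ(73), i.e. q ∈ {2, 3}.
9^36 ≡ 1 (mod 73)  [q = 2: ≡ 1 ✗]
9^24 ≡ 1 (mod 73)  [q = 3: ≡ 1 ✗]
The check at q = 2 fails, so 9 generates a proper subgroup.

No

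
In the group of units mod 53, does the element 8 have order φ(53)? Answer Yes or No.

φ(53) = 53 − 1 = 52 = 2^2 · 13.
An element g generates (Z/53Z)^× iff g^(52/q) ≢ 1 (mod 53) for each prime q ∈ {2, 13}.
8^26 ≡ 52 (mod 53)  [q = 2: ≢ 1 ✓]
8^4 ≡ 15 (mod 53)  [q = 13: ≢ 1 ✓]
All checks pass, so 8 has order 52 and is a primitive root modulo 53.

Yes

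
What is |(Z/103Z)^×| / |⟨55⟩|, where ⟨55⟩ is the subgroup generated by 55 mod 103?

ord(55) | φ(103) = 103 − 1 = 102 = 2 · 3 · 17.
Divisors of 102: 1, 2, 3, 6, 17, 34, 51, 102.
Test each divisor d:
55^1 ≡ 55 (mod 103)
55^2 ≡ 38 (mod 103)
55^3 ≡ 30 (mod 103)
55^6 ≡ 76 (mod 103)
55^17 ≡ 56 (mod 103)
55^34 ≡ 46 (mod 103)
55^51 ≡ 1 (mod 103) ✓
The order of 55 is 51, so the subgroup it generates has 51 elements.
The index is φ(103) / ord(55) = 102 / 51 = 2.

2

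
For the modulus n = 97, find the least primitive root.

φ(97) = 97 − 1 = 96 = 2^5 · 3.
Test candidates g = 2, 3, … against the prime factors q ∈ {2, 3} of φ(97): g is a generator iff g^(96/q) ≢ 1 for every such q.
g = 2: 2^48 ≡ 1 — hits 1, so not a primitive root.
g = 3: 3^48 ≡ 1 — hits 1, so not a primitive root.
g = 4: 4^48 ≡ 1 — hits 1, so not a primitive root.
g = 5: 5^48 ≡ 96; 5^32 ≡ 35 — none is 1, so 5 is a primitive root.
So 5 is the smallest generator of (Z/97Z)^×.

5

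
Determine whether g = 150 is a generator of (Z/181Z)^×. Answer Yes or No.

No

φ(181) = 181 − 1 = 180 = 2^2 · 3^2 · 5.
An element g generates (Z/181Z)^× iff g^(180/q) ≢ 1 (mod 181) for each prime q ∈ {2, 3, 5}.
150^90 ≡ 180 (mod 181)  [q = 2: ≢ 1 ✓]
150^60 ≡ 1 (mod 181)  [q = 3: ≡ 1 ✗]
150^36 ≡ 135 (mod 181)  [q = 5: ≢ 1 ✓]
150^60 ≡ 1 shows ord(150) | 60, strictly less than φ(181); not a primitive root.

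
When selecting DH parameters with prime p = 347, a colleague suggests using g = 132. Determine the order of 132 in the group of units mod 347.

Since 132 ∈ (Z/347Z)^×, its order divides φ(347) = 347 − 1 = 346 = 2 · 173.
Divisors of 346: 1, 2, 173, 346.
Check 132^d mod 347 for each divisor in increasing order:
132^1 ≡ 132 (mod 347)
132^2 ≡ 74 (mod 347)
132^173 ≡ 1 (mod 347) ✓
So ord_347(132) = 173.

173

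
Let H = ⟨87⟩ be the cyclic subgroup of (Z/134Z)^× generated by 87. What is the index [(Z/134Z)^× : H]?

1

Since 87 ∈ (Z/134Z)^×, its order divides φ(134) = φ(2)·φ(67) = 1·66 = 66 = 2 · 3 · 11.
Divisors of 66: 1, 2, 3, 6, 11, 22, 33, 66.
Evaluate successive powers at the divisors of 66:
87^1 ≡ 87 (mod 134)
87^2 ≡ 65 (mod 134)
87^3 ≡ 27 (mod 134)
87^6 ≡ 59 (mod 134)
87^11 ≡ 97 (mod 134)
87^22 ≡ 29 (mod 134)
87^33 ≡ 133 (mod 134)
87^66 ≡ 1 (mod 134) ✓
So ord_134(87) = 66, hence |⟨87⟩| = 66.
Index = |(Z/134Z)^×| / |⟨87⟩| = 66 / 66 = 1.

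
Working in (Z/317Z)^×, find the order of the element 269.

316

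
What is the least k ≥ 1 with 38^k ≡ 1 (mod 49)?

42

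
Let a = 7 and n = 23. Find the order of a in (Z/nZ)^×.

22

ord(7) | φ(23) = 23 − 1 = 22 = 2 · 11.
Divisors of 22: 1, 2, 11, 22.
Test each divisor d:
7^1 ≡ 7
7^2 ≡ 3
7^11 ≡ 22
7^22 ≡ 1
The smallest such exponent is 22, so the order of 7 is 22.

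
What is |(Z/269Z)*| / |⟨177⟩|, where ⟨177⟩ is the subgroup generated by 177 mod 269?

4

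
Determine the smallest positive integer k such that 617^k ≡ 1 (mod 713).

Since 617 ∈ (Z/713Z)^×, its order divides φ(713) = φ(23·31) = (23−1)·(31−1) = 22·30 = 660 = 2^2 · 3 · 5 · 11.
Divisors of 660: 1, 2, 3, 4, 5, 6, 10, 11, 12, 15, 20, 22, 30, 33, 44, 55, 60, 66, 110, 132, 165, 220, 330, 660.
Compute 617^d (mod 713) for the divisors d until we hit 1:
617^1 ≡ 617 (mod 713)
617^2 ≡ 660 (mod 713)
617^3 ≡ 97 (mod 713)
617^4 ≡ 670 (mod 713)
617^5 ≡ 563 (mod 713)
617^6 ≡ 140 (mod 713)
617^10 ≡ 397 (mod 713)
617^11 ≡ 390 (mod 713)
617^12 ≡ 349 (mod 713)
617^15 ≡ 342 (mod 713)
617^20 ≡ 36 (mod 713)
617^22 ≡ 231 (mod 713)
617^30 ≡ 32 (mod 713)
617^33 ≡ 252 (mod 713)
617^44 ≡ 599 (mod 713)
617^55 ≡ 459 (mod 713)
617^60 ≡ 311 (mod 713)
617^66 ≡ 47 (mod 713)
617^110 ≡ 346 (mod 713)
617^132 ≡ 70 (mod 713)
617^165 ≡ 528 (mod 713)
617^220 ≡ 645 (mod 713)
617^330 ≡ 1 (mod 713) ✓
The smallest such exponent is 330, so the order of 617 is 330.

330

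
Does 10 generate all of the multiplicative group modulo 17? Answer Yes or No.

φ(17) = 17 − 1 = 16 = 2^4.
10 is a primitive root mod 17 iff 10^(φ(17)/q) ≢ 1 for every prime q | φ(17), i.e. q ∈ {2}.
10^8 ≡ 16 (mod 17)  [q = 2: ≢ 1 ✓]
Every test exponent gives a nontrivial residue, hence 10 generates the full group.

Yes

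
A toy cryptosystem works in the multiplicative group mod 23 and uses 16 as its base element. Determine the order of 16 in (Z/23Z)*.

11

Since 16 ∈ (Z/23Z)^×, its order divides φ(23) = 23 − 1 = 22 = 2 · 11.
Divisors of 22: 1, 2, 11, 22.
Test each divisor d:
16^1 ≡ 16 (mod 23)
16^2 ≡ 3 (mod 23)
16^11 ≡ 1 (mod 23) ✓
So ord_23(16) = 11.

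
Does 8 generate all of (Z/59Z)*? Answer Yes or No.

Yes

φ(59) = 59 − 1 = 58 = 2 · 29.
Test 8^(58/q) mod 59 for each prime factor q of 58:
8^29 ≡ 58 (mod 59)  [q = 2: ≢ 1 ✓]
8^2 ≡ 5 (mod 59)  [q = 29: ≢ 1 ✓]
None equal 1, so ord_59(8) = 58: 8 is a primitive root.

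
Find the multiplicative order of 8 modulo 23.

11

By Lagrange's theorem, ord_23(8) divides φ(23) = 23 − 1 = 22 = 2 · 11.
Divisors of 22: 1, 2, 11, 22.
Check 8^d mod 23 for each divisor in increasing order:
8^1 ≡ 8
8^2 ≡ 18
8^11 ≡ 1
The smallest such exponent is 11, so the order of 8 is 11.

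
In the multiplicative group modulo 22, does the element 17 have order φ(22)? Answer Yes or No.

Yes

φ(22) = φ(2)·φ(11) = 1·10 = 10 = 2 · 5.
It suffices to check that the order of 17 is not a proper divisor of 10: compute 17^(10/q) for q ∈ {2, 5}.
17^5 ≡ 21 (mod 22)  [q = 2: ≢ 1 ✓]
17^2 ≡ 3 (mod 22)  [q = 5: ≢ 1 ✓]
All checks pass, so 17 has order 10 and is a primitive root modulo 22.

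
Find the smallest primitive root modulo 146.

5

φ(146) = φ(2)·φ(73) = 1·72 = 72 = 2^3 · 3^2.
Test candidates g = 2, 3, … against the prime factors q ∈ {2, 3} of φ(146): g is a generator iff g^(72/q) ≢ 1 for every such q.
g = 2: gcd(2, 146) = 2 > 1, not a unit — skip.
g = 3: 3^36 ≡ 1 — hits 1, so not a primitive root.
g = 4: gcd(4, 146) = 2 > 1, not a unit — skip.
g = 5: 5^36 ≡ 145; 5^24 ≡ 81 — none is 1, so 5 is a primitive root.
The smallest primitive root modulo 146 is 5.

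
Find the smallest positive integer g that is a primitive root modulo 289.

3

φ(289) = φ(17^2) = 17·(17−1) = 272 = 2^4 · 17.
g is a primitive root iff g^(272/q) ≢ 1 (mod 289) for each prime q ∈ {2, 17}.
g = 2: 2^136 ≡ 1 — hits 1, so not a primitive root.
g = 3: 3^136 ≡ 288; 3^16 ≡ 171 — none is 1, so 3 is a primitive root.
The smallest primitive root modulo 289 is 3.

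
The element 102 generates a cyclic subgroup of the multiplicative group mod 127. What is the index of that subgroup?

Since 102 ∈ (Z/127Z)^×, its order divides φ(127) = 127 − 1 = 126 = 2 · 3^2 · 7.
Divisors of 126: 1, 2, 3, 6, 7, 9, 14, 18, 21, 42, 63, 126.
Compute 102^d (mod 127) for the divisors d until we hit 1:
102^1 ≡ 102 (mod 127)
102^2 ≡ 117 (mod 127)
102^3 ≡ 123 (mod 127)
102^6 ≡ 16 (mod 127)
102^7 ≡ 108 (mod 127)
102^9 ≡ 63 (mod 127)
102^14 ≡ 107 (mod 127)
102^18 ≡ 32 (mod 127)
102^21 ≡ 126 (mod 127)
102^42 ≡ 1 (mod 127) ✓
Thus |⟨102⟩| = ord(102) = 42.
The index is φ(127) / ord(102) = 126 / 42 = 3.

3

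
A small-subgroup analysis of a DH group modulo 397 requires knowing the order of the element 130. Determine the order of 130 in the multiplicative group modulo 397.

132

Since 130 ∈ (Z/397Z)^×, its order divides φ(397) = 397 − 1 = 396 = 2^2 · 3^2 · 11.
Divisors of 396: 1, 2, 3, 4, 6, 9, 11, 12, 18, 22, 33, 36, 44, 66, 99, 132, 198, 396.
Check 130^d mod 397 for each divisor in increasing order:
130^1 ≡ 130 (mod 397)
130^2 ≡ 226 (mod 397)
130^3 ≡ 2 (mod 397)
130^4 ≡ 260 (mod 397)
130^6 ≡ 4 (mod 397)
130^9 ≡ 8 (mod 397)
130^11 ≡ 220 (mod 397)
130^12 ≡ 16 (mod 397)
130^18 ≡ 64 (mod 397)
130^22 ≡ 363 (mod 397)
130^33 ≡ 63 (mod 397)
130^36 ≡ 126 (mod 397)
130^44 ≡ 362 (mod 397)
130^66 ≡ 396 (mod 397)
130^99 ≡ 334 (mod 397)
130^132 ≡ 1 (mod 397) ✓
So ord_397(130) = 132.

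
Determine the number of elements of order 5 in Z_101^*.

4

φ(101) = 101 − 1 = 100 = 2^2 · 5^2.
(Z/101Z)^× is cyclic (|G| = 100); a cyclic group of order m has exactly φ(d) elements of each order d | m, and none otherwise.
5 | 100, and φ(5) = 5 − 1 = 4.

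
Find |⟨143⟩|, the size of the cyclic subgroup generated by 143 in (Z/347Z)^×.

ord(143) | φ(347) = 347 − 1 = 346 = 2 · 173.
Divisors of 346: 1, 2, 173, 346.
Test each divisor d:
143^1 ≡ 143 (mod 347)
143^2 ≡ 323 (mod 347)
143^173 ≡ 1 (mod 347) ✓
The smallest such exponent is 173, so the order of 143 is 173.

173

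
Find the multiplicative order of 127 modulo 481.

ord(127) | φ(481) = φ(13·37) = (13−1)·(37−1) = 12·36 = 432 = 2^4 · 3^3.
Divisors of 432: 1, 2, 3, 4, 6, 8, 9, 12, 16, 18, 24, 27, 36, 48, 54, 72, 108, 144, 216, 432.
Test each divisor d:
127^1 ≡ 127
127^2 ≡ 256
127^3 ≡ 285
127^4 ≡ 120
127^6 ≡ 417
127^8 ≡ 451
127^9 ≡ 38
127^12 ≡ 248
127^16 ≡ 419
127^18 ≡ 1
Hence ord(127) = 18.

18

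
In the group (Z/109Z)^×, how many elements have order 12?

4

φ(109) = 109 − 1 = 108 = 2^2 · 3^3.
Since (Z/109Z)^× is cyclic of order 108, the number of elements of order d is φ(d) when d | 108 and 0 otherwise.
12 = 2^2 · 3 divides 108, and φ(12) = 4.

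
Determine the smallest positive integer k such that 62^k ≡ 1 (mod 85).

Since 62 ∈ (Z/85Z)^×, its order divides φ(85) = φ(5·17) = (5−1)·(17−1) = 4·16 = 64 = 2^6.
Divisors of 64: 1, 2, 4, 8, 16, 32, 64.
Compute 62^d (mod 85) for the divisors d until we hit 1:
62^1 ≡ 62
62^2 ≡ 19
62^4 ≡ 21
62^8 ≡ 16
62^16 ≡ 1
Hence ord(62) = 16.

16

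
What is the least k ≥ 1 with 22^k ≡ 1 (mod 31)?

30

ord(22) | φ(31) = 31 − 1 = 30 = 2 · 3 · 5.
Divisors of 30: 1, 2, 3, 5, 6, 10, 15, 30.
Test each divisor d:
22^1 ≡ 22
22^2 ≡ 19
22^3 ≡ 15
22^5 ≡ 6
22^6 ≡ 8
22^10 ≡ 5
22^15 ≡ 30
22^30 ≡ 1
Therefore the multiplicative order of 22 modulo 31 is 30.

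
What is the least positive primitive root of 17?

φ(17) = 17 − 1 = 16 = 2^4.
Test candidates g = 2, 3, … against the prime factors q ∈ {2} of φ(17): g is a generator iff g^(16/q) ≢ 1 for every such q.
g = 2: 2^8 ≡ 1 — hits 1, so not a primitive root.
g = 3: 3^8 ≡ 16 — none is 1, so 3 is a primitive root.
So 3 is the smallest generator of (Z/17Z)^×.

3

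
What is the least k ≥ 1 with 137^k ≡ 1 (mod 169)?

The order of 137 must divide φ(169) = φ(13^2) = 13·(13−1) = 156 = 2^2 · 3 · 13.
Divisors of 156: 1, 2, 3, 4, 6, 12, 13, 26, 39, 52, 78, 156.
Evaluate successive powers at the divisors of 156:
137^1 ≡ 137
137^2 ≡ 10
137^3 ≡ 18
137^4 ≡ 100
137^6 ≡ 155
137^12 ≡ 27
137^13 ≡ 150
137^26 ≡ 23
137^39 ≡ 70
137^52 ≡ 22
137^78 ≡ 168
137^156 ≡ 1
Therefore the multiplicative order of 137 modulo 169 is 156.

156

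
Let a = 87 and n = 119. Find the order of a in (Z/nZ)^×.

24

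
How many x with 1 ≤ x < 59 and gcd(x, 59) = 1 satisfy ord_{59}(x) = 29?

28

φ(59) = 59 − 1 = 58 = 2 · 29.
Since (Z/59Z)^× is cyclic of order 58, the number of elements of order d is φ(d) when d | 58 and 0 otherwise.
29 | 58, and φ(29) = 29 − 1 = 28.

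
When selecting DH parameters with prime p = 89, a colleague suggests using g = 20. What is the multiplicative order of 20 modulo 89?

Since 20 ∈ (Z/89Z)^×, its order divides φ(89) = 89 − 1 = 88 = 2^3 · 11.
Divisors of 88: 1, 2, 4, 8, 11, 22, 44, 88.
Compute 20^d (mod 89) for the divisors d until we hit 1:
20^1 ≡ 20 (mod 89)
20^2 ≡ 44 (mod 89)
20^4 ≡ 67 (mod 89)
20^8 ≡ 39 (mod 89)
20^11 ≡ 55 (mod 89)
20^22 ≡ 88 (mod 89)
20^44 ≡ 1 (mod 89) ✓
The smallest such exponent is 44, so the order of 20 is 44.

44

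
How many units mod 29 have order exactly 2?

φ(29) = 29 − 1 = 28 = 2^2 · 7.
In a cyclic group of order 28, there are φ(d) elements of order d for each divisor d of 28, and zero for non-divisors.
2 | 28, and φ(2) = 2 − 1 = 1.

1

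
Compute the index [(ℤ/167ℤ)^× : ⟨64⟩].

By Lagrange's theorem, ord_167(64) divides φ(167) = 167 − 1 = 166 = 2 · 83.
Divisors of 166: 1, 2, 83, 166.
Compute 64^d (mod 167) for the divisors d until we hit 1:
64^1 ≡ 64 (mod 167)
64^2 ≡ 88 (mod 167)
64^83 ≡ 1 (mod 167) ✓
So ord_167(64) = 83, hence |⟨64⟩| = 83.
[(Z/167Z)^× : ⟨64⟩] = 166/83 = 2.

2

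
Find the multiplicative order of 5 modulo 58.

14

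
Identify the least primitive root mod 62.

3

φ(62) = φ(2)·φ(31) = 1·30 = 30 = 2 · 3 · 5.
Test candidates g = 2, 3, … against the prime factors q ∈ {2, 3, 5} of φ(62): g is a generator iff g^(30/q) ≢ 1 for every such q.
g = 2: gcd(2, 62) = 2 > 1, not a unit — skip.
g = 3: 3^15 ≡ 61; 3^10 ≡ 25; 3^6 ≡ 47 — none is 1, so 3 is a primitive root.
So 3 is the smallest generator of (Z/62Z)^×.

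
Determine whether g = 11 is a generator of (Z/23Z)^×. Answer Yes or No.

Yes

φ(23) = 23 − 1 = 22 = 2 · 11.
An element g generates (Z/23Z)^× iff g^(22/q) ≢ 1 (mod 23) for each prime q ∈ {2, 11}.
11^11 ≡ 22 (mod 23)  [q = 2: ≢ 1 ✓]
11^2 ≡ 6 (mod 23)  [q = 11: ≢ 1 ✓]
Every test exponent gives a nontrivial residue, hence 11 generates the full group.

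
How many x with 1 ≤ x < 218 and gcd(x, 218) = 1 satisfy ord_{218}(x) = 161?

φ(218) = φ(2)·φ(109) = 1·108 = 108 = 2^2 · 3^3.
(Z/218Z)^× is cyclic (|G| = 108); a cyclic group of order m has exactly φ(d) elements of each order d | m, and none otherwise.
161 does not divide 108, so no element of (Z/218Z)^× has order 161.

0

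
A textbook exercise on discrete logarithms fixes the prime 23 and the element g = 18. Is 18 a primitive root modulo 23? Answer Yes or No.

φ(23) = 23 − 1 = 22 = 2 · 11.
It suffices to check that the order of 18 is not a proper divisor of 22: compute 18^(22/q) for q ∈ {2, 11}.
18^11 ≡ 1 (mod 23)  [q = 2: ≡ 1 ✗]
18^2 ≡ 2 (mod 23)  [q = 11: ≢ 1 ✓]
18^11 ≡ 1 shows ord(18) | 11, strictly less than φ(23); not a primitive root.

No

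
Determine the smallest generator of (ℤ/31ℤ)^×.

3

φ(31) = 31 − 1 = 30 = 2 · 3 · 5.
Test candidates g = 2, 3, … against the prime factors q ∈ {2, 3, 5} of φ(31): g is a generator iff g^(30/q) ≢ 1 for every such q.
g = 2: 2^15 ≡ 1 — hits 1, so not a primitive root.
g = 3: 3^15 ≡ 30; 3^10 ≡ 25; 3^6 ≡ 16 — none is 1, so 3 is a primitive root.
Hence the least primitive root of 31 is 3.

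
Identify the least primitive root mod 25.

φ(25) = φ(5^2) = 5·(5−1) = 20 = 2^2 · 5.
Test candidates g = 2, 3, … against the prime factors q ∈ {2, 5} of φ(25): g is a generator iff g^(20/q) ≢ 1 for every such q.
g = 2: 2^10 ≡ 24; 2^4 ≡ 16 — none is 1, so 2 is a primitive root.
Hence the least primitive root of 25 is 2.

2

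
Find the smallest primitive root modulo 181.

φ(181) = 181 − 1 = 180 = 2^2 · 3^2 · 5.
Test candidates g = 2, 3, … against the prime factors q ∈ {2, 3, 5} of φ(181): g is a generator iff g^(180/q) ≢ 1 for every such q.
g = 2: 2^90 ≡ 180; 2^60 ≡ 48; 2^36 ≡ 59 — none is 1, so 2 is a primitive root.
The smallest primitive root modulo 181 is 2.

2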